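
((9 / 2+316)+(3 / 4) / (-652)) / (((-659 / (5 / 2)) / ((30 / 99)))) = -20896525 / 56716176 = -0.37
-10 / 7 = -1.43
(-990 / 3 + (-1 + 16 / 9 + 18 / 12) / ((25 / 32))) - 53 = -85519 / 225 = -380.08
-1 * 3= -3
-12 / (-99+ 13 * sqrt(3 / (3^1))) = 6 / 43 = 0.14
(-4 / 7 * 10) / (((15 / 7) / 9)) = -24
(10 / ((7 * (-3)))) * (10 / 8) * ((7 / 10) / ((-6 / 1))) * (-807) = -1345 / 24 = -56.04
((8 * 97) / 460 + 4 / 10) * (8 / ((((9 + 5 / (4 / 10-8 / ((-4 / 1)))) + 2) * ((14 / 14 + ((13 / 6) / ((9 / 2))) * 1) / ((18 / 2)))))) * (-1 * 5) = -38.76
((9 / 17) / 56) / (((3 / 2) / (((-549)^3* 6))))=-1489222341 / 238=-6257236.73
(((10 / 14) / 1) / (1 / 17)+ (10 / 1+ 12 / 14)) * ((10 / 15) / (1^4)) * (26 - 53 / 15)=15502 / 45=344.49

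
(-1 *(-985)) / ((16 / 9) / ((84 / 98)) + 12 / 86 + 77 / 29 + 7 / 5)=165819825 / 1055318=157.13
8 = 8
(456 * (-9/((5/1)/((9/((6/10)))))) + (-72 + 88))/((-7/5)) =61480/7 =8782.86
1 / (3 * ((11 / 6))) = 2 / 11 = 0.18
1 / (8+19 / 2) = 0.06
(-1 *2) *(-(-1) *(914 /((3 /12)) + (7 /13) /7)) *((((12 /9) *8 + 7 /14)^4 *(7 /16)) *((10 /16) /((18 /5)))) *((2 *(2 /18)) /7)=-2660451750025 /9704448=-274147.66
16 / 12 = 4 / 3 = 1.33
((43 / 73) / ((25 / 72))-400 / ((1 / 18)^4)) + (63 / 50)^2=-7663247400663 / 182500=-41990396.72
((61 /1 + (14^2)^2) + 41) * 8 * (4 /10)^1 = 616288 /5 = 123257.60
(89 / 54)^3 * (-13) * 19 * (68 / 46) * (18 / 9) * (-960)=473626372960 / 150903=3138614.69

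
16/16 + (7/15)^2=1.22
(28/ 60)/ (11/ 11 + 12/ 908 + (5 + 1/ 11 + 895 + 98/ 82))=716639/ 1385620350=0.00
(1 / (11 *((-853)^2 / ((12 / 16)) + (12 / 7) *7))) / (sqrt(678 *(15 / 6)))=sqrt(1695) / 18088583480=0.00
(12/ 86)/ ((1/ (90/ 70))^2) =486/ 2107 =0.23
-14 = -14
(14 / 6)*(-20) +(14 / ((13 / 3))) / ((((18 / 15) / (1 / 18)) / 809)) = 74.34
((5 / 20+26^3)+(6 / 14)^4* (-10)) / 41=168799065 / 393764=428.68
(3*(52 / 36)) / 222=13 / 666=0.02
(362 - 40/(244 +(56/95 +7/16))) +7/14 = 269898125/744882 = 362.34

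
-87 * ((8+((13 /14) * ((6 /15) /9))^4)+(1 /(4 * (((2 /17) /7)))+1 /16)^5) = -222655993257243505046819 /3441286840320000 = -64701375.85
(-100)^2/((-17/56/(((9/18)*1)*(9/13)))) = -2520000/221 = -11402.71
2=2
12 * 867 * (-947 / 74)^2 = 2332600209 / 1369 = 1703871.59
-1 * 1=-1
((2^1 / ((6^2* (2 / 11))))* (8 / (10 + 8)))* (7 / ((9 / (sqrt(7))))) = 77* sqrt(7) / 729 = 0.28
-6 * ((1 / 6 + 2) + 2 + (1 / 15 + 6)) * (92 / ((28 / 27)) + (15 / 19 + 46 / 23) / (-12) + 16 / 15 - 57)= -26579753 / 13300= -1998.48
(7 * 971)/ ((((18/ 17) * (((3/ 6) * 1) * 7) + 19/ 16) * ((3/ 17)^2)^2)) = 154412288464/ 107811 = 1432249.85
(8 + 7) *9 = 135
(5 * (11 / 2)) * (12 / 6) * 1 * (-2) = -110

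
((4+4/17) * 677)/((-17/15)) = -731160/289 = -2529.97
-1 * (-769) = 769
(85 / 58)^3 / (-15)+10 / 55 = -180403 / 6438696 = -0.03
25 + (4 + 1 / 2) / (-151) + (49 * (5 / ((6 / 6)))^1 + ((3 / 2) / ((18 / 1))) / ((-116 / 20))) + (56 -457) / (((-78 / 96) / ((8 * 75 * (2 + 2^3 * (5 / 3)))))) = 3101945718907 / 683124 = 4540823.80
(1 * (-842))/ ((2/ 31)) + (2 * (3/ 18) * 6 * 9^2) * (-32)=-18235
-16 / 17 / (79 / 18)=-288 / 1343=-0.21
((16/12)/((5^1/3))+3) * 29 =551/5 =110.20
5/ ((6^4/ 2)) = 5/ 648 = 0.01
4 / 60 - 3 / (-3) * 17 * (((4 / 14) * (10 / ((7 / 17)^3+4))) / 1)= 559917 / 46655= 12.00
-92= -92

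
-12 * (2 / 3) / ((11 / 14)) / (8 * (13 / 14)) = -196 / 143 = -1.37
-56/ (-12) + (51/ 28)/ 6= 835/ 168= 4.97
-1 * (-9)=9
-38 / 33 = -1.15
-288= -288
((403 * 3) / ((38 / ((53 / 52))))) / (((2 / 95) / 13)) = 320385 / 16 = 20024.06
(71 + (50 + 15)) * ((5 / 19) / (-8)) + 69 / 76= -271 / 76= -3.57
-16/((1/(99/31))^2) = -163.18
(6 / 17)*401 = 2406 / 17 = 141.53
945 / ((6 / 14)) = 2205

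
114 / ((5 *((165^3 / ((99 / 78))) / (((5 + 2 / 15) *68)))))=9044 / 4021875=0.00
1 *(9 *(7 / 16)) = 3.94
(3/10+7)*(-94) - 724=-7051/5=-1410.20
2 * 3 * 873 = 5238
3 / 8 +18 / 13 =183 / 104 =1.76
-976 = -976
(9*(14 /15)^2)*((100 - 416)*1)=-61936 /25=-2477.44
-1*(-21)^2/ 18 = -49/ 2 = -24.50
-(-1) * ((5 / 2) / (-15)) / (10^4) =-1 / 60000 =-0.00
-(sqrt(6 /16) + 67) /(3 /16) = -1072 /3 - 4*sqrt(6) /3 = -360.60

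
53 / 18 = 2.94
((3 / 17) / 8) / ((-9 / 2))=-1 / 204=-0.00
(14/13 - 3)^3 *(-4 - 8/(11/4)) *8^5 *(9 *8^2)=22413312000000/24167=927434600.90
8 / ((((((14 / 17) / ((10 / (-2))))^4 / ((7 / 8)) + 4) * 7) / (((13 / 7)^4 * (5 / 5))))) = 229369546250 / 67501567539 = 3.40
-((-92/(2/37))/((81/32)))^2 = -2966327296/6561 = -452115.12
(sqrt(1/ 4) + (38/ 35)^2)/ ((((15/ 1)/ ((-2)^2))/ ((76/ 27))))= 69464/ 55125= 1.26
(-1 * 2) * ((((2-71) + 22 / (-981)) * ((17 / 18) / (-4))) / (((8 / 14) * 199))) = -8057609 / 28111536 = -0.29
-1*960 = -960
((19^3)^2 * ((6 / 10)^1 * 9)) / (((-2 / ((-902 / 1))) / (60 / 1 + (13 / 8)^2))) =2296666670984433 / 320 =7177083346826.35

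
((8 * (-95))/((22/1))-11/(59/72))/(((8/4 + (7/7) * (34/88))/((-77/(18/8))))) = 5479232/7965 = 687.91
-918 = -918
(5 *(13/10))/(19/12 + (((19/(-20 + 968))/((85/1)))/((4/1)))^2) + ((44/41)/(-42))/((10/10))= 577802564440058/141628291467621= 4.08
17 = 17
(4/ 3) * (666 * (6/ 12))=444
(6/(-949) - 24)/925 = -22782/877825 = -0.03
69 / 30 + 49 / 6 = 157 / 15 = 10.47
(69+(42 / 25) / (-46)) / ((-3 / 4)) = -52872 / 575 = -91.95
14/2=7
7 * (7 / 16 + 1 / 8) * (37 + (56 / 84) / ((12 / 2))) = 1169 / 8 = 146.12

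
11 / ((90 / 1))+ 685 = 61661 / 90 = 685.12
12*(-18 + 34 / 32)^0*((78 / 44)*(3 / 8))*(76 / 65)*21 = 195.87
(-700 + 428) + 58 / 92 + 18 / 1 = -11655 / 46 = -253.37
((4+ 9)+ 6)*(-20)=-380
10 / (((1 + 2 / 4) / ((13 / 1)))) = 260 / 3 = 86.67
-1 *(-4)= 4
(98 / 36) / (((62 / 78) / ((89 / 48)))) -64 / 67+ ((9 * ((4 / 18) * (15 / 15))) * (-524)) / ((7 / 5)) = -3111852967 / 4187232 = -743.18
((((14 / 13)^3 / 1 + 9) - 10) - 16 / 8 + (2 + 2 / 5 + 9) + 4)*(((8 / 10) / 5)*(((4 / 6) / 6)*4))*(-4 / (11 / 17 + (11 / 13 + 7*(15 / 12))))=-217504256 / 573860625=-0.38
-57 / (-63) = 19 / 21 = 0.90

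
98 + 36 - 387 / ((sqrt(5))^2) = 283 / 5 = 56.60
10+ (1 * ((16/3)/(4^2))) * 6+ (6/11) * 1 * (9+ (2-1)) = 192/11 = 17.45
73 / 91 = 0.80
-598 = -598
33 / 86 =0.38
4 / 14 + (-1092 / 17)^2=8347826 / 2023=4126.46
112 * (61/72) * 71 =60634/9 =6737.11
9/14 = 0.64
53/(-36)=-53/36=-1.47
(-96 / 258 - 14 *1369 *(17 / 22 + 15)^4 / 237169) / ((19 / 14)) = -41823289833111507 / 11347774863172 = -3685.59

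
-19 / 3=-6.33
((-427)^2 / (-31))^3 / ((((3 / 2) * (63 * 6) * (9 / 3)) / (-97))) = 83992584392876719 / 7239213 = 11602446894.83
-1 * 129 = -129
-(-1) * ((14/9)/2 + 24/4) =61/9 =6.78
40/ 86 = 20/ 43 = 0.47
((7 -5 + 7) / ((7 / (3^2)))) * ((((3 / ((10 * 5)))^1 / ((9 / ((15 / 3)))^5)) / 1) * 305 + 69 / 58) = 1231876 / 49329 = 24.97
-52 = -52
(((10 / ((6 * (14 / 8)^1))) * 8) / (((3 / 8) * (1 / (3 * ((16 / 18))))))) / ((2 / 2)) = 54.18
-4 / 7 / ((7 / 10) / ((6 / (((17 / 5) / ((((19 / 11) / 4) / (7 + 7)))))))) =-0.04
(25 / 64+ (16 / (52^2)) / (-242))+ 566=741255769 / 1308736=566.39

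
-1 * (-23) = 23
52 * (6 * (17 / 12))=442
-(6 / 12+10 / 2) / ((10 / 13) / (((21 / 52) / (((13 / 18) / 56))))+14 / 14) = -14553 / 2711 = -5.37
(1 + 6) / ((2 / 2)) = 7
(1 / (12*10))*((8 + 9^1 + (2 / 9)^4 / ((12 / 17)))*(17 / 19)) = 5689543 / 44877240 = 0.13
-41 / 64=-0.64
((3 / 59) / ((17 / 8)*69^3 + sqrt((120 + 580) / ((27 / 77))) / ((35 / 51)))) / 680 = 2956581 / 27601688740333885 - 48*sqrt(33) / 27601688740333885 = 0.00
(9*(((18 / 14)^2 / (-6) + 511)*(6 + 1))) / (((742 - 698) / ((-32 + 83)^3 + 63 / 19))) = 141918909786 / 1463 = 97005406.55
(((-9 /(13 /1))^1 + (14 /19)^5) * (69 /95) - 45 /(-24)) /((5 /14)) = 261995294169 /61159645300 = 4.28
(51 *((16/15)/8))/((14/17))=289/35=8.26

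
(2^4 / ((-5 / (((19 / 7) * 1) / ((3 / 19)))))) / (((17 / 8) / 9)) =-138624 / 595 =-232.98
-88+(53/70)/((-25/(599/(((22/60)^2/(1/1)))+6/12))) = -94419013/423500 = -222.95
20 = 20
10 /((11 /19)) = 190 /11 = 17.27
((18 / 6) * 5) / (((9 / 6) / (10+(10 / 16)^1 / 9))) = 3625 / 36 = 100.69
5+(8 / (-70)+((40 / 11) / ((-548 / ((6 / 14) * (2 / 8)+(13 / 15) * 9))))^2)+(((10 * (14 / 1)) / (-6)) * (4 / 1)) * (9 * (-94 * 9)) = 1581631176042657 / 2225628020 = 710644.89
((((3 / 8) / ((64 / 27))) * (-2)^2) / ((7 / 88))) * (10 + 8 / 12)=84.86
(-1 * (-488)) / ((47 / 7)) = 3416 / 47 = 72.68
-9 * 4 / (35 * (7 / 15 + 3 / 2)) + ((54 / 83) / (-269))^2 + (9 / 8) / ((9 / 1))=-655511197171 / 1647027245416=-0.40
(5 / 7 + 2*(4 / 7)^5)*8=112424 / 16807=6.69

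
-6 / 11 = -0.55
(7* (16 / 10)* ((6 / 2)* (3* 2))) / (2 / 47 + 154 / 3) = 35532 / 9055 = 3.92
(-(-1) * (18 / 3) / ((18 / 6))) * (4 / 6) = 4 / 3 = 1.33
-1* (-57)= 57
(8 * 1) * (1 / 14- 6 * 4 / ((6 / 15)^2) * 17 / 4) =-35696 / 7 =-5099.43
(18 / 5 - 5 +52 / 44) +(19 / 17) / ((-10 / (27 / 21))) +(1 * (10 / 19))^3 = -19401083 / 89784310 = -0.22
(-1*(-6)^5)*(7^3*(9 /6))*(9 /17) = 36006768 /17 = 2118045.18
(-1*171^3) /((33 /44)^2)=-8889264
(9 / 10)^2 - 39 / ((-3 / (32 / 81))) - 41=-283939 / 8100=-35.05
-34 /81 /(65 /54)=-68 /195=-0.35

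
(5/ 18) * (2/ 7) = 5/ 63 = 0.08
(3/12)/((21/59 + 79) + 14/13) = 767/246768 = 0.00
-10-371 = -381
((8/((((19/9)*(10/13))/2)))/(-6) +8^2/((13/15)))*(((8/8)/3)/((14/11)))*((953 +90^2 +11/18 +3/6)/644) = 45311761/170430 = 265.87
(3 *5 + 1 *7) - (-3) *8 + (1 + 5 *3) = 62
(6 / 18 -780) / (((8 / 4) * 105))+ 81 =48691 / 630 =77.29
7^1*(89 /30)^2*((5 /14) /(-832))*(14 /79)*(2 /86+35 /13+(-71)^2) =-156329323339 /6613551360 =-23.64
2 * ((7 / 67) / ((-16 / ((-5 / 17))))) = 0.00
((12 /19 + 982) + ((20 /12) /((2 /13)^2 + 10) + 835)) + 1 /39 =2281830211 /1255254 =1817.82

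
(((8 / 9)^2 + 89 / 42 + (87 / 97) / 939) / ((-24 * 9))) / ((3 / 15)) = -500969125 / 7436744784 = -0.07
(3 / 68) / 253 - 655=-11268617 / 17204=-655.00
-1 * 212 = -212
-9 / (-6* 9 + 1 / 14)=126 / 755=0.17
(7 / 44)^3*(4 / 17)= 343 / 362032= 0.00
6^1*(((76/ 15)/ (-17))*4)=-608/ 85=-7.15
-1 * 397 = -397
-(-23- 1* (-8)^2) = 87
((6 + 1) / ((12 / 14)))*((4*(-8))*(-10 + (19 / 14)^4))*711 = 60159843 / 49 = 1227751.90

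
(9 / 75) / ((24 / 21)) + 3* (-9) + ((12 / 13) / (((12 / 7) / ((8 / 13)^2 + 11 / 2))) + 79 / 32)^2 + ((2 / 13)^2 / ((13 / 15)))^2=599295128017 / 123566310400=4.85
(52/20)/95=13/475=0.03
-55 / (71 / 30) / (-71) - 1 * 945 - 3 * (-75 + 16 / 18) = -10923938 / 15123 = -722.34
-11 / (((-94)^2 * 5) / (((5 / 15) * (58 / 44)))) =-29 / 265080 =-0.00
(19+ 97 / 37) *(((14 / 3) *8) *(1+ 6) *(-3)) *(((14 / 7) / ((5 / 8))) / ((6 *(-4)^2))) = -62720 / 111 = -565.05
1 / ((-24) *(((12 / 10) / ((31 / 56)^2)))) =-4805 / 451584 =-0.01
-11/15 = -0.73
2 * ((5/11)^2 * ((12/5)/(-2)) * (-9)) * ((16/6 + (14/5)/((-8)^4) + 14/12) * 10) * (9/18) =85.55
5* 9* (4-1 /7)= 1215 /7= 173.57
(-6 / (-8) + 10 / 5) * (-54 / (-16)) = 297 / 32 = 9.28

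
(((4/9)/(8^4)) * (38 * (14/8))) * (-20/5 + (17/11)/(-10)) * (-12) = 60781/168960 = 0.36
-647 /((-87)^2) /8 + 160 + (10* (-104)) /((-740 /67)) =569407069 /2240424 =254.15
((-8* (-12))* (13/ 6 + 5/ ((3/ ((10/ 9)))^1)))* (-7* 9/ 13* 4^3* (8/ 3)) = -12443648/ 39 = -319067.90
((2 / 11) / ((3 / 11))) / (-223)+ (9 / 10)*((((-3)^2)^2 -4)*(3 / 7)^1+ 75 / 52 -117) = -25849193 / 347880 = -74.30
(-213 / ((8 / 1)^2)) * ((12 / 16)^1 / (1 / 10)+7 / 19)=-63687 / 2432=-26.19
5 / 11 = 0.45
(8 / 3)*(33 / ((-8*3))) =-11 / 3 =-3.67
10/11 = 0.91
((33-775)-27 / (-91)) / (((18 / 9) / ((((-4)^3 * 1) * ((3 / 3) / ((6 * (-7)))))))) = -1079920 / 1911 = -565.11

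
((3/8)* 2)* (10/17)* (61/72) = 305/816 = 0.37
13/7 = 1.86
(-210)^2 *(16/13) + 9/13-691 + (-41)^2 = 718479/13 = 55267.62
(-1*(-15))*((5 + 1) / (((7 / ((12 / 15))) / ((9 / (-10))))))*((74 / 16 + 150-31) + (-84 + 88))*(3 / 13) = -248103 / 910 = -272.64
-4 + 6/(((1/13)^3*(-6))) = -2201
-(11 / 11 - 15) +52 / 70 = 516 / 35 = 14.74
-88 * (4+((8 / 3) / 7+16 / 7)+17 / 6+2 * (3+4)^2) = -9460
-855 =-855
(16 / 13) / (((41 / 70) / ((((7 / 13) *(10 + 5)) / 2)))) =58800 / 6929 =8.49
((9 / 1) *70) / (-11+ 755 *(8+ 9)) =45 / 916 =0.05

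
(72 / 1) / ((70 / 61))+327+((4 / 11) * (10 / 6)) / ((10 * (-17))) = 7652531 / 19635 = 389.74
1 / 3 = 0.33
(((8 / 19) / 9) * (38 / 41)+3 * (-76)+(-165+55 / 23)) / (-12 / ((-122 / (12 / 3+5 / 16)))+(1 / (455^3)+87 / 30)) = -8962991559704000 / 76285828848843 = -117.49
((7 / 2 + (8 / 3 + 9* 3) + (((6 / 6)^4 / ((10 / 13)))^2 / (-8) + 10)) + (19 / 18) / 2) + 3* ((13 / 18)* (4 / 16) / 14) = 2193503 / 50400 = 43.52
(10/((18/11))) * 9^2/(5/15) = 1485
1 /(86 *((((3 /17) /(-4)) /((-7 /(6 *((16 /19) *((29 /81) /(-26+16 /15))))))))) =-25.43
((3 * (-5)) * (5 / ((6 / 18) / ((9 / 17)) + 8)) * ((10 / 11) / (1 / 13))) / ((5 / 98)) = -5159700 / 2563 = -2013.15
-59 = -59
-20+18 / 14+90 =71.29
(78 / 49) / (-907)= -78 / 44443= -0.00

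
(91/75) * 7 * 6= 1274/25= 50.96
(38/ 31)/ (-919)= -38/ 28489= -0.00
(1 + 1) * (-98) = -196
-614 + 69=-545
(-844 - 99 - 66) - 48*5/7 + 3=-7282/7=-1040.29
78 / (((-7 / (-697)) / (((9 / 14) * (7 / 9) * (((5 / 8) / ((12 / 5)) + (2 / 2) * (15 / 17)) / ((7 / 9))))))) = 8946405 / 1568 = 5705.62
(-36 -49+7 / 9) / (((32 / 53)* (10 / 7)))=-140609 / 1440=-97.65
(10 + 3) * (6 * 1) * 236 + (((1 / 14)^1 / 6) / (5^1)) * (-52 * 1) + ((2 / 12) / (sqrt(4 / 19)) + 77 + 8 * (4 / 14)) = sqrt(19) / 12 + 1941152 / 105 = 18487.53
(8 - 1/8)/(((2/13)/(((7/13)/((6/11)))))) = 1617/32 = 50.53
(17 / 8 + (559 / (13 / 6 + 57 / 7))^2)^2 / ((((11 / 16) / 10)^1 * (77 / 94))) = 4576356097335150092875 / 29773849977487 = 153703874.40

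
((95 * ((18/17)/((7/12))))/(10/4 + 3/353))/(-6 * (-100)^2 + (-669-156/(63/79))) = -0.00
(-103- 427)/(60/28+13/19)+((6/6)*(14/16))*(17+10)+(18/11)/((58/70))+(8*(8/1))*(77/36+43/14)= 1296591113/7556472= 171.59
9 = 9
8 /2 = 4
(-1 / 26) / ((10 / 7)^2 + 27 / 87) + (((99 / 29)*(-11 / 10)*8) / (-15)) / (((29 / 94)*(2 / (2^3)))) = 47394789907 / 1826357650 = 25.95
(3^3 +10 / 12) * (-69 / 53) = -3841 / 106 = -36.24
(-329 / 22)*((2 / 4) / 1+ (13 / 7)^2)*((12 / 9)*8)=-48504 / 77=-629.92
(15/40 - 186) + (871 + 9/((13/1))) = 71351/104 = 686.07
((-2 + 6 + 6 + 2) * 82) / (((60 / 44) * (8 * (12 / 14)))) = 3157 / 30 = 105.23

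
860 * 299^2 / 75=1025131.47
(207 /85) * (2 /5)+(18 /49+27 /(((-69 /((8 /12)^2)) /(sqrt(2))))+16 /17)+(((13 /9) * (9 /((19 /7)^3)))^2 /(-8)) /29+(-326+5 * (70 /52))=-936658628781019969 /2954867103024200-4 * sqrt(2) /23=-317.23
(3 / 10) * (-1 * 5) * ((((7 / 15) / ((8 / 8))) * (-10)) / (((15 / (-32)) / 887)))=-198688 / 15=-13245.87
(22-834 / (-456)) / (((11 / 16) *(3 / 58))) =420152 / 627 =670.10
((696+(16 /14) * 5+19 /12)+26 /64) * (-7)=-472889 /96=-4925.93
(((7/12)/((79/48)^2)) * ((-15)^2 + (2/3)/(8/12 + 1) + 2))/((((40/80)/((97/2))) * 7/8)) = 169403904/31205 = 5428.74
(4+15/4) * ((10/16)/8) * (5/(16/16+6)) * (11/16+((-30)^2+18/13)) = 145414025/372736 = 390.13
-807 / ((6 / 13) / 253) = -884741 / 2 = -442370.50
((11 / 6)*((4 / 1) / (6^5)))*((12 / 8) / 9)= 11 / 69984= 0.00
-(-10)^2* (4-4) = 0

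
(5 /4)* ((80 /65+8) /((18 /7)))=175 /39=4.49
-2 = -2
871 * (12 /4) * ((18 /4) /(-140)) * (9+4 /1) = -305721 /280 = -1091.86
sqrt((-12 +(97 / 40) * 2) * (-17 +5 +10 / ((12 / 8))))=2 * sqrt(2145) / 15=6.18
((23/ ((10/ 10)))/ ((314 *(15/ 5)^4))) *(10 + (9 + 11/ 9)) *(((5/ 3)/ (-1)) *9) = -10465/ 38151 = -0.27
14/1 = 14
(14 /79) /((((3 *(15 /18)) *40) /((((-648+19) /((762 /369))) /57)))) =-180523 /19062700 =-0.01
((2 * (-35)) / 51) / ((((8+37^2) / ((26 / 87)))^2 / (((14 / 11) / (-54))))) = 331240 / 217386720673947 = 0.00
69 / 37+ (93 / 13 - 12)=-1434 / 481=-2.98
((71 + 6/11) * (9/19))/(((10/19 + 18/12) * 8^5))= 7083/13877248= 0.00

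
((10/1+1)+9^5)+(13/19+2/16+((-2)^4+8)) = 8980891/152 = 59084.81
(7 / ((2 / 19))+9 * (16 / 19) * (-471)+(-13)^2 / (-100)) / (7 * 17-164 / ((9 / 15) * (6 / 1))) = -47.72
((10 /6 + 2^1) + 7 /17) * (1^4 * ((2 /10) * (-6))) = -416 /85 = -4.89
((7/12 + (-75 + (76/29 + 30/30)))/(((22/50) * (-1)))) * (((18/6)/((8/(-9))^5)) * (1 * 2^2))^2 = 6442793046557775/85630910464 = 75239.10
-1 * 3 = -3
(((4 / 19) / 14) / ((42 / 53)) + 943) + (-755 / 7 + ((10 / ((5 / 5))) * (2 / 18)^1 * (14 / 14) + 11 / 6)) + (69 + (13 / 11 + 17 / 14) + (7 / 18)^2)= 3018307109 / 3318084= 909.65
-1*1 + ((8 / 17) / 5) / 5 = -0.98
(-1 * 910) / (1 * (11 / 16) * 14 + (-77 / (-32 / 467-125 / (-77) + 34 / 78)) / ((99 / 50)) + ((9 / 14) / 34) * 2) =906982461840 / 9839227087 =92.18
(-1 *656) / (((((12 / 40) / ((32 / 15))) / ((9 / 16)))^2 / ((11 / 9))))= -115456 / 9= -12828.44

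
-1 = -1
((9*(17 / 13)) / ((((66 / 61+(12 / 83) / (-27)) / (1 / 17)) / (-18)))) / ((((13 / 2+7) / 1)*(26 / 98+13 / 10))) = -133966980 / 244578659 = -0.55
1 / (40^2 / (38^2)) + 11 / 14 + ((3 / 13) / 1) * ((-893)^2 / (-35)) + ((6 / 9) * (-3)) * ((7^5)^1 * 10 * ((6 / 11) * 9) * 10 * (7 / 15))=-3085449581399 / 400400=-7705918.04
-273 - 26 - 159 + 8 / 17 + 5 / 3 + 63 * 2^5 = 79567 / 51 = 1560.14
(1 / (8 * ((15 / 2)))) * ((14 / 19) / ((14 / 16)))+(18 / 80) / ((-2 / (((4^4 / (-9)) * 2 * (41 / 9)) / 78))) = 12932 / 33345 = 0.39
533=533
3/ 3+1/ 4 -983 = -3927/ 4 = -981.75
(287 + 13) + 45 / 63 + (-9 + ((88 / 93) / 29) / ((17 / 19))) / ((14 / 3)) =9132923 / 30566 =298.79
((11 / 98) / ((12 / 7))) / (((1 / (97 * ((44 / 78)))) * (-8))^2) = 12523379 / 4088448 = 3.06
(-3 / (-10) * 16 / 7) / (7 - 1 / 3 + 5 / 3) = 72 / 875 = 0.08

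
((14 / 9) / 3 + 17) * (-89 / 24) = -64.96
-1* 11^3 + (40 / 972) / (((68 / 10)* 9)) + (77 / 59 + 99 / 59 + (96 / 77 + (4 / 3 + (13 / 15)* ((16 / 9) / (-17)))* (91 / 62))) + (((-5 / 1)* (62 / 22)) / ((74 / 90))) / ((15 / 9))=-41722241983549 / 31247276445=-1335.23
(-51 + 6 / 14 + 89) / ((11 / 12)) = 3228 / 77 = 41.92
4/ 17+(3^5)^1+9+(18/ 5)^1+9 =22511/ 85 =264.84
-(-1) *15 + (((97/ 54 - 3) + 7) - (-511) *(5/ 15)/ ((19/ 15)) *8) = 1125097/ 1026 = 1096.59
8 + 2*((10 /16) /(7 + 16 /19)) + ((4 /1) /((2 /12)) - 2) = 30.16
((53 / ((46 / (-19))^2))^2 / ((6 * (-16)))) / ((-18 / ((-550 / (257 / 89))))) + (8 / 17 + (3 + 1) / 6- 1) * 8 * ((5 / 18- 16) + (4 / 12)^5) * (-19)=145532665576094287 / 456342458798592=318.91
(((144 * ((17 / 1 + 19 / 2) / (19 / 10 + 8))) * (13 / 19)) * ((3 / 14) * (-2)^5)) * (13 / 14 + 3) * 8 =-52915200 / 931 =-56836.95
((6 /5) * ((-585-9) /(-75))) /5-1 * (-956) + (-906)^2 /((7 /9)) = 4621393316 /4375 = 1056318.47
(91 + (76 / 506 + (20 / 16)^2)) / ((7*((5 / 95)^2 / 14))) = 135483661 / 2024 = 66938.57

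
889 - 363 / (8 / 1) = 6749 / 8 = 843.62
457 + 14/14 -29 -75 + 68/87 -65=25211/87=289.78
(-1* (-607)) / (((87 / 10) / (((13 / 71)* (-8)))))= -631280 / 6177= -102.20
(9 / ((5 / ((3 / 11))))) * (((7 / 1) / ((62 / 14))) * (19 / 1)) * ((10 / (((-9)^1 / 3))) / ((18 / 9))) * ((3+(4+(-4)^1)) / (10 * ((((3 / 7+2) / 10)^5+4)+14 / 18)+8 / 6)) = -38022980310000 / 25336204081133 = -1.50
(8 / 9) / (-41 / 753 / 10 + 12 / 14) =140560 / 134679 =1.04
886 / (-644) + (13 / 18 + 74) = 106279 / 1449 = 73.35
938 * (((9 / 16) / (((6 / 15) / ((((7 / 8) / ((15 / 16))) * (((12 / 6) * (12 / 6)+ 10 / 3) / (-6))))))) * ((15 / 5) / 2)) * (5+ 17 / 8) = -2058441 / 128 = -16081.57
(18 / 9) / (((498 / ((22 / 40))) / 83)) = 11 / 60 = 0.18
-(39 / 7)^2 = -1521 / 49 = -31.04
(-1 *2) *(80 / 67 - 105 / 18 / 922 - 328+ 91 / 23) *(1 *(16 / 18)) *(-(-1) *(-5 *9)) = -55045695740 / 2131203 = -25828.46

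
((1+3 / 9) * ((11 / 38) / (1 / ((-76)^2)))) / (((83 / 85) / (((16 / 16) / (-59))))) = -568480 / 14691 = -38.70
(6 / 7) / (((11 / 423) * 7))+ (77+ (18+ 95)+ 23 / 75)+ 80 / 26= 104102461 / 525525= 198.09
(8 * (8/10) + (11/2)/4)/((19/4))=311/190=1.64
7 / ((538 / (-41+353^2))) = 435988 / 269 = 1620.77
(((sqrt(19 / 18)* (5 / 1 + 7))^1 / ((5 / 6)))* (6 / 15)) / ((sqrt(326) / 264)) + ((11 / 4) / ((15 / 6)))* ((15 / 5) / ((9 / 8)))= 44 / 15 + 6336* sqrt(3097) / 4075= 89.46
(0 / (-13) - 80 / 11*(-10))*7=5600 / 11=509.09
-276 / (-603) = 92 / 201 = 0.46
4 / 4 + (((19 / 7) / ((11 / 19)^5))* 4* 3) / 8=143392357 / 2254714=63.60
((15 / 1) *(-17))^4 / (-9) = -469805625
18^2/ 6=54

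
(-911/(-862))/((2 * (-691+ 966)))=911/474100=0.00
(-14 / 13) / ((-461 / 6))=84 / 5993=0.01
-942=-942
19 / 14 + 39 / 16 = 425 / 112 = 3.79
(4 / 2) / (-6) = -1 / 3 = -0.33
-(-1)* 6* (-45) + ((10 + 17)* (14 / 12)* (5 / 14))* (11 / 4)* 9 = 135 / 16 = 8.44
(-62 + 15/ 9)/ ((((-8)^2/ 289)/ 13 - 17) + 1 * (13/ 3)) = 680017/ 142574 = 4.77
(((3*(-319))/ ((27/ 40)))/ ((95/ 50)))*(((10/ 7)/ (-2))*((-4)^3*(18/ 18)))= -40832000/ 1197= -34111.95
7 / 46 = 0.15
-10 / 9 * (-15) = 50 / 3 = 16.67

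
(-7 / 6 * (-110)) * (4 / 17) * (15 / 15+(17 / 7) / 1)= 1760 / 17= 103.53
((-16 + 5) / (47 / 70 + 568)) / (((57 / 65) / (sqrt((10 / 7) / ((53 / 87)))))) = -7150 * sqrt(322770) / 120256947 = -0.03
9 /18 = 1 /2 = 0.50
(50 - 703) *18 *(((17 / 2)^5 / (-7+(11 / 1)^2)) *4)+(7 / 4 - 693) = -2781604933 / 152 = -18300032.45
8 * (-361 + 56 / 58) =-83528 / 29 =-2880.28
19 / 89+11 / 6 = 1093 / 534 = 2.05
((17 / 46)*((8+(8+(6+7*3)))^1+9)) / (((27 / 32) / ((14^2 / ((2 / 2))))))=2772224 / 621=4464.13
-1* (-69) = 69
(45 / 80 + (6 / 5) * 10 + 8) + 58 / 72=3077 / 144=21.37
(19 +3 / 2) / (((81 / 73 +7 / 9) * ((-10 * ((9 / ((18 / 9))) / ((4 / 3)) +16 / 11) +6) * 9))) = -0.03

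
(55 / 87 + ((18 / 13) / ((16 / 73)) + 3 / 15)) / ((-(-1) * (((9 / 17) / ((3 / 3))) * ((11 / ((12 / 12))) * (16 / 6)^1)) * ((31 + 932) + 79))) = 5498531 / 12444981120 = 0.00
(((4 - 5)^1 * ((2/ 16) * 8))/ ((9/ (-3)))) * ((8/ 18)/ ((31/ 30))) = 40/ 279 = 0.14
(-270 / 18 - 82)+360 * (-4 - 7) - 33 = -4090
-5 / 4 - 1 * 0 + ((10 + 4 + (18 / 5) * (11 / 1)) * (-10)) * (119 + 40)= -340901 / 4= -85225.25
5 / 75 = 1 / 15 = 0.07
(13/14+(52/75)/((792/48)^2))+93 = 107405537/1143450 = 93.93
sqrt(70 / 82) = 0.92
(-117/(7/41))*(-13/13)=4797/7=685.29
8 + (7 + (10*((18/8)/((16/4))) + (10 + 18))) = 389/8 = 48.62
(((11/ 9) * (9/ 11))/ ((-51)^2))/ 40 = 1/ 104040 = 0.00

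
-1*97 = -97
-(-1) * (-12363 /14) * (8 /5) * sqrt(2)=-49452 * sqrt(2) /35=-1998.16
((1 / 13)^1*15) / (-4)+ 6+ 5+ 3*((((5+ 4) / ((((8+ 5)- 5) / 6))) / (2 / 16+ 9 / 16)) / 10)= 39059 / 2860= 13.66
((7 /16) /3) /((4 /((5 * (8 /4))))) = 0.36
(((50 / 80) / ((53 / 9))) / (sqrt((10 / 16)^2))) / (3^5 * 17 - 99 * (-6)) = 1 / 27825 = 0.00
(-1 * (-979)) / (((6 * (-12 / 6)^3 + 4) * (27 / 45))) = -445 / 12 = -37.08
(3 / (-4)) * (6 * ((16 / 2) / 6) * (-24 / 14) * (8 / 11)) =576 / 77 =7.48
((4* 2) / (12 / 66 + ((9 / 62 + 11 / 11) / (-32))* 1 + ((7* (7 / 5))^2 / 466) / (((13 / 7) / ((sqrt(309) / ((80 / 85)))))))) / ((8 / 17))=-6780221811751960000 / 11674659908284862051 + 5474520072547926400* sqrt(309) / 11674659908284862051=7.66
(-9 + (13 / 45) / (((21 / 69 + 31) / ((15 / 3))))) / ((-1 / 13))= 754273 / 6480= 116.40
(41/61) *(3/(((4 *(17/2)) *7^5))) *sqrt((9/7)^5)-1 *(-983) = 29889 *sqrt(7)/11956197274+983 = 983.00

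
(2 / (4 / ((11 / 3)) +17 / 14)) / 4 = 77 / 355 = 0.22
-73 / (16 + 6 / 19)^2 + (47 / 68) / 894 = -399383719 / 1460527800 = -0.27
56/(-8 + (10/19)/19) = -10108/1439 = -7.02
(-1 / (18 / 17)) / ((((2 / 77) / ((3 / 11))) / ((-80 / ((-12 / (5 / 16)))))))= -2975 / 144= -20.66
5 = 5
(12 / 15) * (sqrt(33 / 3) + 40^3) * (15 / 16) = 3 * sqrt(11) / 4 + 48000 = 48002.49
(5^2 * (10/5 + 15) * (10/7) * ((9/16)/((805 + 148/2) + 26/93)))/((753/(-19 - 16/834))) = -0.01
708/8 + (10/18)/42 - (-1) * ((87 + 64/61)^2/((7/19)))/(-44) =-12059901037/30943836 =-389.74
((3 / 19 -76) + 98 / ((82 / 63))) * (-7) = 2996 / 779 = 3.85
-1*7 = -7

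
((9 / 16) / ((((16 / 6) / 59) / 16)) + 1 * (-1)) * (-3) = -4755 / 8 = -594.38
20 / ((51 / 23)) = 9.02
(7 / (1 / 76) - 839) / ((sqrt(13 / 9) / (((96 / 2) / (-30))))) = 7368*sqrt(13) / 65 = 408.70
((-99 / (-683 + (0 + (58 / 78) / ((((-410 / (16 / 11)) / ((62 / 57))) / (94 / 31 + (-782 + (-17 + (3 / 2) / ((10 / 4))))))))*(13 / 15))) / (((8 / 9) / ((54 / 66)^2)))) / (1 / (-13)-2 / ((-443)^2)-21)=-543309199187625 / 104599182812344672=-0.01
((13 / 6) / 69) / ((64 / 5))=65 / 26496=0.00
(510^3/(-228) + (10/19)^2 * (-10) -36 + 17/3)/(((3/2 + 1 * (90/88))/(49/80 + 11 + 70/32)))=-637689638212/200355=-3182798.72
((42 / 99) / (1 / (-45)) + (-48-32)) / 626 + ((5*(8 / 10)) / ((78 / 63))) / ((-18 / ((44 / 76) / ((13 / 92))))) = -29640197 / 33166419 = -0.89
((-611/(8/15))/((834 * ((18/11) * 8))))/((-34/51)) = 33605/213504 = 0.16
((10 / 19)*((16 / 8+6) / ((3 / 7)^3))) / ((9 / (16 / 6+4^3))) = 5488000 / 13851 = 396.22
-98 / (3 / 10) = -980 / 3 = -326.67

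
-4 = -4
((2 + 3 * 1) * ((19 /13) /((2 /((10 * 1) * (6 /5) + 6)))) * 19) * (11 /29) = 473.99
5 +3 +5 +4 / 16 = 53 / 4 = 13.25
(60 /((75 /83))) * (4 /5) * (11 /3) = 14608 /75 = 194.77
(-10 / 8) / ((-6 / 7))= 35 / 24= 1.46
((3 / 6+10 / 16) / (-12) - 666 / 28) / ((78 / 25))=-44575 / 5824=-7.65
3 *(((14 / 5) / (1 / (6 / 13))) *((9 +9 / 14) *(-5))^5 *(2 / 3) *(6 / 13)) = -252226880859375 / 811538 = -310801072.60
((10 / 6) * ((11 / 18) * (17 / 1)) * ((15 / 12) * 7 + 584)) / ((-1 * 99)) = -103.67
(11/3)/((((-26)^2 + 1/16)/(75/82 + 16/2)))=64328/1330491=0.05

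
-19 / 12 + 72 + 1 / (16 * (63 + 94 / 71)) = 15436673 / 219216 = 70.42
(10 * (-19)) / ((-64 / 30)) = 1425 / 16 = 89.06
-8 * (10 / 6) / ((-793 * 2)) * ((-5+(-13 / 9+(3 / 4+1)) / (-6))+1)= -4375 / 128466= -0.03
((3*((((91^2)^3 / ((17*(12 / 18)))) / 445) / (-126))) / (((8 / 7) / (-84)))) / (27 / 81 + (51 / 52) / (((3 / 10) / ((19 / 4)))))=9491528926971 / 764065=12422410.30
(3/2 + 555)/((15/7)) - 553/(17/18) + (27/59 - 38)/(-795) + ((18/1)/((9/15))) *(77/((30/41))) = 4515141229/1594770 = 2831.22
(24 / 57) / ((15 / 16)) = 128 / 285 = 0.45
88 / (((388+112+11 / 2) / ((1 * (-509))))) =-89584 / 1011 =-88.61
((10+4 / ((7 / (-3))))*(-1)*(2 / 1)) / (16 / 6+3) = -348 / 119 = -2.92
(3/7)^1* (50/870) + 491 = 99678/203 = 491.02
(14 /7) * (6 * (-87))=-1044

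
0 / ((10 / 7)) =0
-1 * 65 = -65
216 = 216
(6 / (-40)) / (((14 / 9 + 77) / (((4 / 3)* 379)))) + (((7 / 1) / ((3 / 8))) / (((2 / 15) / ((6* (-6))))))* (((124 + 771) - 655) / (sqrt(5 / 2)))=-241920* sqrt(10) - 3411 / 3535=-765019.18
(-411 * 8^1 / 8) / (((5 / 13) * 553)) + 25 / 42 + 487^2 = 562087361 / 2370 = 237167.66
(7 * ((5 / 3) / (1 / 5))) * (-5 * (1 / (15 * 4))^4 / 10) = -7 / 3110400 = -0.00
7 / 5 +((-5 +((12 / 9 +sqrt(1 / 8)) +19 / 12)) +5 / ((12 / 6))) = sqrt(2) / 4 +109 / 60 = 2.17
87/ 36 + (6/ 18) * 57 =257/ 12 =21.42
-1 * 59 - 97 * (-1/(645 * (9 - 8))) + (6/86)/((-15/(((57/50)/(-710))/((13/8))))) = -4379403908/74416875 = -58.85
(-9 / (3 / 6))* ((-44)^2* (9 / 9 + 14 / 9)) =-89056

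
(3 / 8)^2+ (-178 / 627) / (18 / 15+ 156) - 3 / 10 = -0.16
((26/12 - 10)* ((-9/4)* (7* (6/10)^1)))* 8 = 2961/5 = 592.20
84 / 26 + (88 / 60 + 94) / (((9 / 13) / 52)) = 12590086 / 1755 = 7173.84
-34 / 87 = -0.39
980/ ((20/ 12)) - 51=537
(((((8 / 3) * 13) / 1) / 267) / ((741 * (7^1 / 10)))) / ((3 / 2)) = 160 / 958797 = 0.00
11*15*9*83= 123255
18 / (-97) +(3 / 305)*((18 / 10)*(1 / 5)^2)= -683631 / 3698125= -0.18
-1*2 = -2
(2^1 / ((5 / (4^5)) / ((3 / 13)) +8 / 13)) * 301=24041472 / 25421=945.73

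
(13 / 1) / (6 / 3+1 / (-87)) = 1131 / 173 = 6.54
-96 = -96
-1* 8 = -8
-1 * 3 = -3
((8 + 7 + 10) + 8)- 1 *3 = 30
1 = 1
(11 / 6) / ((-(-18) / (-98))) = -539 / 54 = -9.98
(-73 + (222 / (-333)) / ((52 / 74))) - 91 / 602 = -248531 / 3354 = -74.10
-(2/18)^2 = -1/81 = -0.01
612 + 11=623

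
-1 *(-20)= 20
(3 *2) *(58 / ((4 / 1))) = 87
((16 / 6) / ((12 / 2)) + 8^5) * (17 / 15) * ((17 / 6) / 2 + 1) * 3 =36348397 / 135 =269247.39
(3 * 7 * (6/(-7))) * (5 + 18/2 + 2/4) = -261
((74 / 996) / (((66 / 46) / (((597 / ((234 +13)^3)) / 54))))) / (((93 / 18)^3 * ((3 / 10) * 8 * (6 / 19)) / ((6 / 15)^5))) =0.00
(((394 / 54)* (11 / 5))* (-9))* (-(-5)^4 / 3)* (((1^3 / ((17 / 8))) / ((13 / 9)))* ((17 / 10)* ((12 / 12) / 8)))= 54175 / 26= 2083.65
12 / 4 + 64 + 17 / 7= 486 / 7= 69.43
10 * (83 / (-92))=-415 / 46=-9.02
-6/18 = -1/3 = -0.33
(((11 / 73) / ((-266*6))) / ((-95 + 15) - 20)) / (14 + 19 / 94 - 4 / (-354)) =0.00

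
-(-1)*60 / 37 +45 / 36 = 425 / 148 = 2.87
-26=-26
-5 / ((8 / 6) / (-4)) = 15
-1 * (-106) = 106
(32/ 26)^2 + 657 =111289/ 169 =658.51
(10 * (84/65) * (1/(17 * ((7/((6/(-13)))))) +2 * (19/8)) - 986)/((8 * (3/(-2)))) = 664141/8619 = 77.06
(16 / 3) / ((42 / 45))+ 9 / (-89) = 3497 / 623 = 5.61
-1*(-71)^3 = 357911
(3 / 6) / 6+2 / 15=13 / 60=0.22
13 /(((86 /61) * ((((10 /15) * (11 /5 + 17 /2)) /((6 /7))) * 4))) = 35685 /128828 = 0.28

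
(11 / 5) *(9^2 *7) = 6237 / 5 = 1247.40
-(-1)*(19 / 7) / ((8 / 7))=19 / 8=2.38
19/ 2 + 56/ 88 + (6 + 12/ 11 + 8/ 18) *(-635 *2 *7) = -13261873/ 198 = -66979.16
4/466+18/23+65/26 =35275/10718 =3.29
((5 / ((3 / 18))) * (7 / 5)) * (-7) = -294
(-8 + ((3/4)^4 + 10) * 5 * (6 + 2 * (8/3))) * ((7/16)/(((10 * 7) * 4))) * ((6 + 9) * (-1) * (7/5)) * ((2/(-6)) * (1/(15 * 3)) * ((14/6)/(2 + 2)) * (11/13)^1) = 119341607/1725235200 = 0.07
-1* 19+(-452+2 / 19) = -8947 / 19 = -470.89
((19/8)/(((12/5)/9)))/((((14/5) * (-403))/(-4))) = 1425/45136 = 0.03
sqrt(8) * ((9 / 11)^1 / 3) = 6 * sqrt(2) / 11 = 0.77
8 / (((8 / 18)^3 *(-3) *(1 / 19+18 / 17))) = -78489 / 2872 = -27.33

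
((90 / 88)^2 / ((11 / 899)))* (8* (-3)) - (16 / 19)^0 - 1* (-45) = -5344297 / 2662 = -2007.62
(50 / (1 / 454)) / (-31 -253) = -5675 / 71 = -79.93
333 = 333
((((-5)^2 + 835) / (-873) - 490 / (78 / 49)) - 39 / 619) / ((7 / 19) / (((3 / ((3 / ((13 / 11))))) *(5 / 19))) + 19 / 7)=-37971704330 / 479323269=-79.22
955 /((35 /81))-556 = 11579 /7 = 1654.14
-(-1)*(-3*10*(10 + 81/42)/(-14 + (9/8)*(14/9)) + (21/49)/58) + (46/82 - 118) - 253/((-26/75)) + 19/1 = 3502277782/5301751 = 660.59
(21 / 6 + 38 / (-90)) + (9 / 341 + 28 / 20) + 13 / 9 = 182563 / 30690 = 5.95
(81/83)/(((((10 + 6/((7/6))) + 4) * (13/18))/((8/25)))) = 40824/1807325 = 0.02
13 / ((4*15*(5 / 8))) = 26 / 75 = 0.35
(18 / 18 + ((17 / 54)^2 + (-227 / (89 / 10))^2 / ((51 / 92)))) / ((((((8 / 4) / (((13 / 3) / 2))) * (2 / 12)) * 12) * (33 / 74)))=221848987042085 / 155493285552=1426.74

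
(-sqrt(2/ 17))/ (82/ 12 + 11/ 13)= -0.04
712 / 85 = 8.38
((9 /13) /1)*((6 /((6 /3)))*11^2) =3267 /13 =251.31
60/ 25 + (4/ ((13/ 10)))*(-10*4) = -7844/ 65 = -120.68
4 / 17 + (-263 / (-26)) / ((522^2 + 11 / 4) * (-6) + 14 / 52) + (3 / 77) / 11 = 146180970577 / 612071626474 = 0.24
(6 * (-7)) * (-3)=126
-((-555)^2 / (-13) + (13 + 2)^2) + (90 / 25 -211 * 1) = 1512019 / 65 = 23261.83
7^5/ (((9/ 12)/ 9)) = 201684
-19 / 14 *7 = -19 / 2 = -9.50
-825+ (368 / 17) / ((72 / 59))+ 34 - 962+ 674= -162373 / 153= -1061.26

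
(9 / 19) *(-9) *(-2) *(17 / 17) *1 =162 / 19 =8.53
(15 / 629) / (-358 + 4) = -5 / 74222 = -0.00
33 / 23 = 1.43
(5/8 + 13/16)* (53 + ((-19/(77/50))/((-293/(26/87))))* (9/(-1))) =795849611/10468304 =76.02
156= 156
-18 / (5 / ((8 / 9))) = -3.20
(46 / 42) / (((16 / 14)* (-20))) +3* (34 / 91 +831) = 108941107 / 43680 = 2494.07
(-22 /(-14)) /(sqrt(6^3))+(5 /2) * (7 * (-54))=-945+11 * sqrt(6) /252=-944.89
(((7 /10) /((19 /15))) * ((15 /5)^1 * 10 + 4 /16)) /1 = 2541 /152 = 16.72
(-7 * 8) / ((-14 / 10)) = 40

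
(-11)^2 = 121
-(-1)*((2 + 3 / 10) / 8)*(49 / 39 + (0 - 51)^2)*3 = 145889 / 65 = 2244.45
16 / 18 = 8 / 9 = 0.89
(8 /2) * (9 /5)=36 /5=7.20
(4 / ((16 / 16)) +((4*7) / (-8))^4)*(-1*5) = -12325 / 16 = -770.31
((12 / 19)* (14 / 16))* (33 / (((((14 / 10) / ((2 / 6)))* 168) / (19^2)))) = 1045 / 112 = 9.33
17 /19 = 0.89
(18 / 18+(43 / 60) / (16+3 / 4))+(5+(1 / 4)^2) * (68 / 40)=310313 / 32160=9.65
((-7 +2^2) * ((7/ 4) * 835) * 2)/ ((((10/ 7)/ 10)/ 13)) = -1595685/ 2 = -797842.50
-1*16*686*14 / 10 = -15366.40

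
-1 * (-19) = 19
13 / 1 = 13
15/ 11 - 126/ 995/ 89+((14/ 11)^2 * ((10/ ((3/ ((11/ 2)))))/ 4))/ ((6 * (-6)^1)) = 11055767/ 9563940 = 1.16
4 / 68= 1 / 17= 0.06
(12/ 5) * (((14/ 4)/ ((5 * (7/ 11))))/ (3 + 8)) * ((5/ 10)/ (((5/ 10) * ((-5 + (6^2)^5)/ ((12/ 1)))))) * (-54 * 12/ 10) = -23328/ 7558271375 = -0.00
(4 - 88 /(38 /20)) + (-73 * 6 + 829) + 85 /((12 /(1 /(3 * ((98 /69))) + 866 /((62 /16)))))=1339167055 /692664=1933.36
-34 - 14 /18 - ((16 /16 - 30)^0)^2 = -322 /9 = -35.78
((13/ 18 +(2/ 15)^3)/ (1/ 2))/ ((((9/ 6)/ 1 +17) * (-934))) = -4891/ 58316625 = -0.00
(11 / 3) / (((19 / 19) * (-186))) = -11 / 558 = -0.02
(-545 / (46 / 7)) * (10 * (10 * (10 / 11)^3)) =-190750000 / 30613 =-6231.01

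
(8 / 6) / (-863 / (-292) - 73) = -1168 / 61359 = -0.02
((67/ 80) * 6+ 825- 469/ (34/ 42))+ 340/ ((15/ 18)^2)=740.27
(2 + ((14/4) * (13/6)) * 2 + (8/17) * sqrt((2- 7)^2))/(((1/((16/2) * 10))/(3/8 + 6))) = 9955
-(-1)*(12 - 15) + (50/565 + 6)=349/113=3.09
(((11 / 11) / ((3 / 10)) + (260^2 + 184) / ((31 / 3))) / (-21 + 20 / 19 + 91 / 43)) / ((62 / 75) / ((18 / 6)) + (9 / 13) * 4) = -1328421575 / 10989128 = -120.89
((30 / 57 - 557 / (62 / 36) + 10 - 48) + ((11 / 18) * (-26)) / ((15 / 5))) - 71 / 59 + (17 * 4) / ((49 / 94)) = -10893624472 / 45975573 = -236.94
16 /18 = 8 /9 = 0.89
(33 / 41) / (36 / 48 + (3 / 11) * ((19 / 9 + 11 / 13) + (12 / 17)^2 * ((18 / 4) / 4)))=16365492 / 34757135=0.47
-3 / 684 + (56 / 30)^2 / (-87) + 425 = 632206391 / 1487700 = 424.96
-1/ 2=-0.50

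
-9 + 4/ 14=-61/ 7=-8.71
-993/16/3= -331/16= -20.69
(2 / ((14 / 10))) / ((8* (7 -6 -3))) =-0.09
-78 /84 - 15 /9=-109 /42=-2.60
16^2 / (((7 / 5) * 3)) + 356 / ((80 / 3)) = 31207 / 420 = 74.30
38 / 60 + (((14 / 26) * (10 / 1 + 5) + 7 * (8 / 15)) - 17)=-1777 / 390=-4.56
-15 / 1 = -15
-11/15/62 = -11/930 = -0.01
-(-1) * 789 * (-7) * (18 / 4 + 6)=-115983 / 2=-57991.50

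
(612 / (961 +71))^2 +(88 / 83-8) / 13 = -1453617 / 7980284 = -0.18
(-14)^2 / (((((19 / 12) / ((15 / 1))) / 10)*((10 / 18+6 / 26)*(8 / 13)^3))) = 2833965225 / 27968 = 101328.85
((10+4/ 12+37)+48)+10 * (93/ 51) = 5792/ 51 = 113.57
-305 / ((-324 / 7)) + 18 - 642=-200041 / 324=-617.41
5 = 5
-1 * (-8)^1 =8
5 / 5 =1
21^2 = 441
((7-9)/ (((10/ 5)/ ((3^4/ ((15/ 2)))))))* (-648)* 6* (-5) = -209952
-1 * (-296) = 296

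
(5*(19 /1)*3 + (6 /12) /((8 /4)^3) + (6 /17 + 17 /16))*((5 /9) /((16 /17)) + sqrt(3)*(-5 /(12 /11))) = 21645 /128 - 714285*sqrt(3) /544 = -2105.12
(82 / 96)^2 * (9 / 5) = 1681 / 1280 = 1.31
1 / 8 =0.12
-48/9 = -16/3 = -5.33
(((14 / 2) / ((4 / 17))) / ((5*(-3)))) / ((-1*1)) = 119 / 60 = 1.98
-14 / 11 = -1.27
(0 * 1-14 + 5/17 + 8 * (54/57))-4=-3271/323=-10.13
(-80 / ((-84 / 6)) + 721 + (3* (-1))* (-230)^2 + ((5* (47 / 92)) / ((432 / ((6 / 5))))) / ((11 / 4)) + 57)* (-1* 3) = 20136221095 / 42504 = 473748.85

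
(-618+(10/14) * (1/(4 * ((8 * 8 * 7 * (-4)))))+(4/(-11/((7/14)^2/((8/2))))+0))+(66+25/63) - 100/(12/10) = -634.96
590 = 590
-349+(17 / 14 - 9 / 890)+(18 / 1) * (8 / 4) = -311.80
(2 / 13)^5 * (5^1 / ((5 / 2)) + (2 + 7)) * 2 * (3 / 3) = 704 / 371293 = 0.00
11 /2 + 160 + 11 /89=29481 /178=165.62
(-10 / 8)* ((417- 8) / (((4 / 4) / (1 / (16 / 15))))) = -30675 / 64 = -479.30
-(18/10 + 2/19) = -181/95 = -1.91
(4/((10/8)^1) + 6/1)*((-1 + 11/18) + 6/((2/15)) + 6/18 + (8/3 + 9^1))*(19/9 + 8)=2132767/405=5266.09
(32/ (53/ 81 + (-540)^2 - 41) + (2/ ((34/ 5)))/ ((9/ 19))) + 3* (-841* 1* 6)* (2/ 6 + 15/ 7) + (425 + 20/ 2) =-13780624929550/ 371957229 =-37048.95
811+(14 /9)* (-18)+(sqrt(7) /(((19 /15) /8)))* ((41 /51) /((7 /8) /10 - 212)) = 783 - 131200* sqrt(7) /5475819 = 782.94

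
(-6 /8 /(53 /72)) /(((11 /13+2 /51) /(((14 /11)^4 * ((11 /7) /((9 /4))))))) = -87325056 /41408741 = -2.11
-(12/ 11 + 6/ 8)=-81/ 44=-1.84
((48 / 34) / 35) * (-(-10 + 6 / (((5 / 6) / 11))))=-8304 / 2975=-2.79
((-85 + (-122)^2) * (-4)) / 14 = -29598 / 7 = -4228.29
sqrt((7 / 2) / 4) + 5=sqrt(14) / 4 + 5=5.94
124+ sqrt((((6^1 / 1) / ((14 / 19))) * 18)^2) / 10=138.66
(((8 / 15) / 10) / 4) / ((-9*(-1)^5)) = 1 / 675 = 0.00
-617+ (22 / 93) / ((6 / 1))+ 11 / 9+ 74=-151145 / 279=-541.74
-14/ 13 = -1.08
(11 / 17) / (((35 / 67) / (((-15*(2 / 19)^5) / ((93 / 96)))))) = -2264064 / 9134329211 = -0.00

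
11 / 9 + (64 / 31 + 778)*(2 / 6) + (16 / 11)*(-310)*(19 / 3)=-7962563 / 3069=-2594.51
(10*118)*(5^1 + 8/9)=62540/9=6948.89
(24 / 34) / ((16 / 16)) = 12 / 17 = 0.71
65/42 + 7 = 359/42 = 8.55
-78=-78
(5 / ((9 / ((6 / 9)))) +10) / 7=40 / 27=1.48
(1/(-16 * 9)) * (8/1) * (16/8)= -1/9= -0.11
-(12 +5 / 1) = -17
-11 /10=-1.10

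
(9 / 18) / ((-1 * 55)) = -1 / 110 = -0.01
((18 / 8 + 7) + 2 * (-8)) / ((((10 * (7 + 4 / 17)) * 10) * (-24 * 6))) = 17 / 262400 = 0.00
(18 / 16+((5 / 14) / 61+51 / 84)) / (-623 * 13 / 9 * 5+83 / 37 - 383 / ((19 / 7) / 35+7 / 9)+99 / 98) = -13050315621 / 37123407456344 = -0.00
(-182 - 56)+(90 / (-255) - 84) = -5480 / 17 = -322.35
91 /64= 1.42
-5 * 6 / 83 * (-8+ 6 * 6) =-840 / 83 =-10.12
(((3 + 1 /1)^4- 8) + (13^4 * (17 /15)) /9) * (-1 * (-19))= 9861323 /135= 73046.84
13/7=1.86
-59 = -59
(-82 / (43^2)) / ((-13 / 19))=1558 / 24037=0.06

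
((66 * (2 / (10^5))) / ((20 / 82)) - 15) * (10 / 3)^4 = -1249549 / 675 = -1851.18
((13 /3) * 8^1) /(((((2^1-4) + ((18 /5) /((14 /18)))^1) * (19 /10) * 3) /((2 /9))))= 0.51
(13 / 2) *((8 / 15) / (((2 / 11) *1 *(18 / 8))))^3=35436544 / 2460375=14.40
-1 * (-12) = 12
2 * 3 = 6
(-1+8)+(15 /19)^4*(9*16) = 8202247 /130321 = 62.94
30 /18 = 5 /3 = 1.67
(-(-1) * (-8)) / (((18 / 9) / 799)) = -3196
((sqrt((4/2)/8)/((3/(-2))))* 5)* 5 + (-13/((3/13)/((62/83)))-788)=-208765/249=-838.41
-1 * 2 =-2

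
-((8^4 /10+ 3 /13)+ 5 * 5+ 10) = -28914 /65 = -444.83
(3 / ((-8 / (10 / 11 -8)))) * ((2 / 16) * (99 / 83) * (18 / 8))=9477 / 10624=0.89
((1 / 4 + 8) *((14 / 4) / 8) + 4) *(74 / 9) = 18019 / 288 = 62.57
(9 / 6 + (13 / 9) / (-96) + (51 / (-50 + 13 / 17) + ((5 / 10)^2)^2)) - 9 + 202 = 5183015 / 26784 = 193.51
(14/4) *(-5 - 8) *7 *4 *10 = -12740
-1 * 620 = -620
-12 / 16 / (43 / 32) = -0.56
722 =722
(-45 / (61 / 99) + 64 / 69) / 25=-303491 / 105225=-2.88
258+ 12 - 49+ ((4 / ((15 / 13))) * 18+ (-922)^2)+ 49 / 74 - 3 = 314635073 / 370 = 850365.06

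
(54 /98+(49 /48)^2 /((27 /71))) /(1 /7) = 10032695 /435456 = 23.04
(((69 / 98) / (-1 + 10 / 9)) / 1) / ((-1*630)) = -69 / 6860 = -0.01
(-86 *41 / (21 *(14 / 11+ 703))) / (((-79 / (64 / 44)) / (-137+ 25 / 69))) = -531890048 / 886806837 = -0.60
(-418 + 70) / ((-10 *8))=87 / 20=4.35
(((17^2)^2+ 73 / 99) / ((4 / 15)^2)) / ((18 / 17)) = 878544275 / 792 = 1109273.07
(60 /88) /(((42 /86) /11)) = 15.36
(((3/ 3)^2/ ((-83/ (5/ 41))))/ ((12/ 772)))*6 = -1930/ 3403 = -0.57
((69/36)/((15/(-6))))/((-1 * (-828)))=-1/1080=-0.00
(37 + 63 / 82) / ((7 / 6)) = 9291 / 287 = 32.37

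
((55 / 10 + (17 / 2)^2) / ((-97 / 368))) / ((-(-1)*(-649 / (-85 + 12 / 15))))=-12045652 / 314765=-38.27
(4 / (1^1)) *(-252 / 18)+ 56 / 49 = -384 / 7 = -54.86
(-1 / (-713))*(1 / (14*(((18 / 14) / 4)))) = 2 / 6417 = 0.00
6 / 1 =6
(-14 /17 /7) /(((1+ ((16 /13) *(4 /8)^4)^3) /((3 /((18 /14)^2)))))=-15379 /72063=-0.21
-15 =-15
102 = 102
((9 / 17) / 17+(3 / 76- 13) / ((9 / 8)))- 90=-5015501 / 49419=-101.49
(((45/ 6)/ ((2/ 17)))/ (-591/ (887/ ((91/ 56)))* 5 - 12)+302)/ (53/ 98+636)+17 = 44884239377/ 2569411009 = 17.47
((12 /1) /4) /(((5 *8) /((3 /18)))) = 1 /80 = 0.01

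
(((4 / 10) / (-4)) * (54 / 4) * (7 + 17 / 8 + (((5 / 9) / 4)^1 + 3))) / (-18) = 0.92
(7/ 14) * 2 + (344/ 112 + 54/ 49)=507/ 98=5.17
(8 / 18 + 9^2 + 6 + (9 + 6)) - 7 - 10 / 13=11077 / 117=94.68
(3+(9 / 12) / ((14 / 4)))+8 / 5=4.81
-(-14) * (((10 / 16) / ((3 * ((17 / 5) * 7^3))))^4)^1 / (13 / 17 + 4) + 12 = 1566413582940325844449 / 130534465245027121152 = 12.00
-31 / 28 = -1.11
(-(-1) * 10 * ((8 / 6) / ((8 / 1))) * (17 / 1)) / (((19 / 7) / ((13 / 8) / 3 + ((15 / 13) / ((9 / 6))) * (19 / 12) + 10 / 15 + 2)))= 821695 / 17784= 46.20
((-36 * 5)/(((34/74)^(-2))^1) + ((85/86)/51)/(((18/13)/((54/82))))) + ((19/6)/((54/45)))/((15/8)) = -9535554341/260663076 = -36.58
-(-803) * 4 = 3212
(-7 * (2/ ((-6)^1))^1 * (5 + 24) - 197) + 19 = -331/ 3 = -110.33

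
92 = 92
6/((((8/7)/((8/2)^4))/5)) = 6720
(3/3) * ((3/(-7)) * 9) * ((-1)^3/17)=27/119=0.23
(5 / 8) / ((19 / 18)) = 45 / 76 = 0.59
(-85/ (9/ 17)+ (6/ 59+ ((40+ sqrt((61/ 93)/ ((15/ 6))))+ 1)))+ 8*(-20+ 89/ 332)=-12221852/ 44073+ sqrt(56730)/ 465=-276.80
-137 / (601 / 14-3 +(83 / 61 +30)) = -116998 / 60881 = -1.92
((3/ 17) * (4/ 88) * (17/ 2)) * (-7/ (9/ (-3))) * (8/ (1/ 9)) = 126/ 11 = 11.45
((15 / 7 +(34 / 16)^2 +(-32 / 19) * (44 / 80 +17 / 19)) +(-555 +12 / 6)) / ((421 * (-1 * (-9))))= -147920407 / 1021312320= -0.14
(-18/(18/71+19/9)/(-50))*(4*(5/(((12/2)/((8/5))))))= 30672/37775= 0.81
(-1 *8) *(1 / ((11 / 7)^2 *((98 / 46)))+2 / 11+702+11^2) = -797024 / 121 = -6586.98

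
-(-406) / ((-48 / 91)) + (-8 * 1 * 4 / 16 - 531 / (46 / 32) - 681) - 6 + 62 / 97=-1827.46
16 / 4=4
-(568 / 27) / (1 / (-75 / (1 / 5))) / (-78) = -101.14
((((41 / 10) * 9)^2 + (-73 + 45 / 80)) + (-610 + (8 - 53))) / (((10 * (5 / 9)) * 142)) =2283021 / 2840000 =0.80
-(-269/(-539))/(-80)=269/43120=0.01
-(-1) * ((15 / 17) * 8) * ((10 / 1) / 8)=150 / 17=8.82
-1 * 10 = -10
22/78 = 11/39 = 0.28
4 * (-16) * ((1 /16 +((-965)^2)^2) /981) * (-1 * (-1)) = -55499520040004 /981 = -56574434291.54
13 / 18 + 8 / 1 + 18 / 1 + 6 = 589 / 18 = 32.72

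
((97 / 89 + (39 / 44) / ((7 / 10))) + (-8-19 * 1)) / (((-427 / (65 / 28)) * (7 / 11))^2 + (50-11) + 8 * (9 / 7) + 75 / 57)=-298258471225 / 166433419230836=-0.00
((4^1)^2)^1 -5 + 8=19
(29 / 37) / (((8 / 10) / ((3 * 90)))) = 19575 / 74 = 264.53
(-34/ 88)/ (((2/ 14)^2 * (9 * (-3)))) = 833/ 1188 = 0.70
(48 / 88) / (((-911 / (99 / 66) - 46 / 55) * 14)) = -45 / 702436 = -0.00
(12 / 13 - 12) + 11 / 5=-577 / 65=-8.88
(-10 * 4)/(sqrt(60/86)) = -4 * sqrt(1290)/3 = -47.89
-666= -666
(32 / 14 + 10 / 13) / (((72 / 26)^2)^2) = 305383 / 5878656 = 0.05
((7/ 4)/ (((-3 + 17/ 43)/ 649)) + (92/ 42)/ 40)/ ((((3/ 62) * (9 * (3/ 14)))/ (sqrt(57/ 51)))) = -90825877 * sqrt(323)/ 330480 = -4939.30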